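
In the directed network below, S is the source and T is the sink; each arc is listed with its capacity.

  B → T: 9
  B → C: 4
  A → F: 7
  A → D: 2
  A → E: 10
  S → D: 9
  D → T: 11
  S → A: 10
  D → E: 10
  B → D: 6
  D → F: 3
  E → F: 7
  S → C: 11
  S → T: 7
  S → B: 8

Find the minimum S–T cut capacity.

26

Augment S→T: bottleneck 7, flow now 7.
Augment S→B→T: bottleneck 8, flow now 15.
Augment S→D→T: bottleneck 9, flow now 24.
Augment S→A→D→T: bottleneck 2, flow now 26.
No augmenting path remains; maximum flow = 26.
By max-flow min-cut, the minimum cut capacity equals the max flow.
In the residual graph, reachable from S: {S, A, C, E, F}.
Min-cut edges: S→B (8), S→D (9), S→T (7), A→D (2); capacity 8 + 9 + 7 + 2 = 26.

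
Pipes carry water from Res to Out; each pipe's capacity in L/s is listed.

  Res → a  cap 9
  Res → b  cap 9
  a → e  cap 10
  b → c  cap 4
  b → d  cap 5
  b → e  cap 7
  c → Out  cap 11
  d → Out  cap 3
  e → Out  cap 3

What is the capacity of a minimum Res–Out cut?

Augment Res→a→e→Out: bottleneck 3, flow now 3.
Augment Res→b→c→Out: bottleneck 4, flow now 7.
Augment Res→b→d→Out: bottleneck 3, flow now 10.
No augmenting path remains; maximum flow = 10.
By max-flow min-cut, the minimum cut capacity equals the max flow.
In the residual graph, reachable from Res: {Res, a, b, d, e}.
Min-cut edges: b→c (4), d→Out (3), e→Out (3); capacity 4 + 3 + 3 = 10.

10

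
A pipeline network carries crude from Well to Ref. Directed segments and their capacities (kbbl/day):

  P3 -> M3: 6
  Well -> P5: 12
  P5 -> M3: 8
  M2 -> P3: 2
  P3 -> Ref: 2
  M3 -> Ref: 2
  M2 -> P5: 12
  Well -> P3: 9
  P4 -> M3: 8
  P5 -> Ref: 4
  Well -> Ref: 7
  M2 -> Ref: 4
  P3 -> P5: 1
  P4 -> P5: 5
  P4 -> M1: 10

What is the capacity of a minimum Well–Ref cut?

Augment Well→Ref: bottleneck 7, flow now 7.
Augment Well→P5→Ref: bottleneck 4, flow now 11.
Augment Well→P3→Ref: bottleneck 2, flow now 13.
Augment Well→P5→M3→Ref: bottleneck 2, flow now 15.
No augmenting path remains; maximum flow = 15.
By max-flow min-cut, the minimum cut capacity equals the max flow.
In the residual graph, reachable from Well: {Well, P5, P3, M3}.
Min-cut edges: Well→Ref (7), P5→Ref (4), P3→Ref (2), M3→Ref (2); capacity 7 + 4 + 2 + 2 = 15.

15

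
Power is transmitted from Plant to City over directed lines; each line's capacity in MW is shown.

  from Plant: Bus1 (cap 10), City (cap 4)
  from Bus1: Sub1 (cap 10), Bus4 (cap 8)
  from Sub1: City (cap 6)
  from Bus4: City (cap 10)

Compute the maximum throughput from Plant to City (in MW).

14

Augment Plant→City: bottleneck 4, flow now 4.
Augment Plant→Bus1→Sub1→City: bottleneck 6, flow now 10.
Augment Plant→Bus1→Bus4→City: bottleneck 4, flow now 14.
No augmenting path remains; maximum flow = 14.
In the residual graph, reachable from Plant: {Plant}.
Min-cut edges: Plant→Bus1 (10), Plant→City (4); capacity 10 + 4 = 14.
This cut is saturated, so no flow can exceed 14.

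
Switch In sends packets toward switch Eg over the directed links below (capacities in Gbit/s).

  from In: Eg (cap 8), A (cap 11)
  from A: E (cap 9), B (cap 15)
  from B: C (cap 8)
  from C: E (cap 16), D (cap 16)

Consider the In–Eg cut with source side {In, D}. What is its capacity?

19

Edges leaving {In, D}: In→A (11), In→Eg (8).
Cut capacity = 11 + 8 = 19.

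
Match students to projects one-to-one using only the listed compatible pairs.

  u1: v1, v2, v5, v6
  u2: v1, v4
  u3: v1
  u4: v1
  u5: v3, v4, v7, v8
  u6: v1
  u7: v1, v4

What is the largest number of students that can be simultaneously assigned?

Unit-capacity flow: source→left, listed edges, right→sink; max matching = max flow.
Augmenting path u1→v1 (+1); matched 1.
Augmenting path u2→v4 (+1); matched 2.
Augmenting path u5→v3 (+1); matched 3.
Augmenting path u3→v1→u1→v2 (+1); matched 4.
No augmenting path remains; maximum matching = 4.
König certificate: {u1, u5, v1, v4} is a vertex cover of size 4 (every listed pair touches it), so no matching can be larger.

4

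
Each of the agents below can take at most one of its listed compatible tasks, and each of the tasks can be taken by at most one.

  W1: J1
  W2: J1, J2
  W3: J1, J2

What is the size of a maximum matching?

2

Unit-capacity flow: source→left, listed edges, right→sink; max matching = max flow.
Augmenting path W1→J1 (+1); matched 1.
Augmenting path W2→J2 (+1); matched 2.
No augmenting path remains; maximum matching = 2.
König certificate: {J1, J2} is a vertex cover of size 2 (every listed pair touches it), so no matching can be larger.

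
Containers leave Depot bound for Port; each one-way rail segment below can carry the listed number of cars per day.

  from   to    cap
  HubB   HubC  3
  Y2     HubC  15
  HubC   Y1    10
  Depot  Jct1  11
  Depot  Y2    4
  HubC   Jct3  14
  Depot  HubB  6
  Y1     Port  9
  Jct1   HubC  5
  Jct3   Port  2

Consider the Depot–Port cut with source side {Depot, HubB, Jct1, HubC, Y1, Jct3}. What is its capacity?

Edges leaving {Depot, HubB, Jct1, HubC, Y1, Jct3}: Depot→Y2 (4), Y1→Port (9), Jct3→Port (2).
Cut capacity = 4 + 9 + 2 = 15.

15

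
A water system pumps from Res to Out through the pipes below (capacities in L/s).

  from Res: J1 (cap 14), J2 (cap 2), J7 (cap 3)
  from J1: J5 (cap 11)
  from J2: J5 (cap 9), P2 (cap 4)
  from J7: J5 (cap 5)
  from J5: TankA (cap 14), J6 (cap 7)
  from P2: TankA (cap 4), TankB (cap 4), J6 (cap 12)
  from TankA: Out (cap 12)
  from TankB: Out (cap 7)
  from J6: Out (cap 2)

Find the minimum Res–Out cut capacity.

16

Augment Res→J1→J5→TankA→Out: bottleneck 11, flow now 11.
Augment Res→J2→J5→TankA→Out: bottleneck 1, flow now 12.
Augment Res→J2→J5→J6→Out: bottleneck 1, flow now 13.
Augment Res→J7→J5→J6→Out: bottleneck 1, flow now 14.
Augment Res→J7→J5→J2→P2→TankB→Out: bottleneck 2, flow now 16. (uses reverse residual edge)
No augmenting path remains; maximum flow = 16.
By max-flow min-cut, the minimum cut capacity equals the max flow.
In the residual graph, reachable from Res: {Res, J1}.
Min-cut edges: Res→J2 (2), Res→J7 (3), J1→J5 (11); capacity 2 + 3 + 11 = 16.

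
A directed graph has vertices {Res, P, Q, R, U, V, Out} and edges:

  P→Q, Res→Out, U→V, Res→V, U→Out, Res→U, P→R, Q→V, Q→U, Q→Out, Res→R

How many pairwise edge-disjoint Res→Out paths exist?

2

Assign every edge capacity 1; by Menger, the answer equals the max flow.
Path Res→Out (+1); total 1.
Path Res→U→Out (+1); total 2.
No residual Res→Out path; max flow = 2.
Certifying cut of size 2: {Res→Out, Res→U}.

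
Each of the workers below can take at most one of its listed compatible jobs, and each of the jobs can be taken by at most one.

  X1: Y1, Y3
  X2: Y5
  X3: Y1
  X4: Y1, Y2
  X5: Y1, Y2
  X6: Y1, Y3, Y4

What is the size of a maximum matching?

5

Unit-capacity flow: source→left, listed edges, right→sink; max matching = max flow.
Augmenting path X1→Y1 (+1); matched 1.
Augmenting path X2→Y5 (+1); matched 2.
Augmenting path X4→Y2 (+1); matched 3.
Augmenting path X6→Y3 (+1); matched 4.
Augmenting path X3→Y1→X1→Y3→X6→Y4 (+1); matched 5.
No augmenting path remains; maximum matching = 5.
König certificate: {X1, X2, X6, Y1, Y2} is a vertex cover of size 5 (every listed pair touches it), so no matching can be larger.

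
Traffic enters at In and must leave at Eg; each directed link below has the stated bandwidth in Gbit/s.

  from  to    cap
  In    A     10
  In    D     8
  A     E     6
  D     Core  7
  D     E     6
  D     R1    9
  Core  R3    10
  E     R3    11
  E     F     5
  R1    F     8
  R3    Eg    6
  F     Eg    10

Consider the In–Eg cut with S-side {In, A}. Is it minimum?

Yes — it is a minimum cut (capacity 14).

Given cut capacity: 8 + 6 = 14.
Augment In→A→E→R3→Eg: bottleneck 6, flow now 6.
Augment In→D→E→F→Eg: bottleneck 5, flow now 11.
Augment In→D→R1→F→Eg: bottleneck 3, flow now 14.
No augmenting path remains; maximum flow = 14.
Cut capacity 14 equals the max flow, so it is a minimum cut.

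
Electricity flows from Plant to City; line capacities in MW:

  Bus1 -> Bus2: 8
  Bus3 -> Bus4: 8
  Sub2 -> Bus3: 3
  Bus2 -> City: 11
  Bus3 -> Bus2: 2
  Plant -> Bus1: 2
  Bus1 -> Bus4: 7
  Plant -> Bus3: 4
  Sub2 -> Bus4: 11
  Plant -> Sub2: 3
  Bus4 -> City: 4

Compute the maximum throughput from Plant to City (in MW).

Augment Plant→Bus1→Bus4→City: bottleneck 2, flow now 2.
Augment Plant→Sub2→Bus4→City: bottleneck 2, flow now 4.
Augment Plant→Bus3→Bus2→City: bottleneck 2, flow now 6.
Augment Plant→Sub2→Bus4→Bus1→Bus2→City: bottleneck 1, flow now 7. (uses reverse residual edge)
Augment Plant→Bus3→Bus4→Bus1→Bus2→City: bottleneck 1, flow now 8. (uses reverse residual edge)
No augmenting path remains; maximum flow = 8.
In the residual graph, reachable from Plant: {Plant, Sub2, Bus3, Bus4}.
Min-cut edges: Plant→Bus1 (2), Bus3→Bus2 (2), Bus4→City (4); capacity 2 + 2 + 4 = 8.
This cut is saturated, so no flow can exceed 8.

8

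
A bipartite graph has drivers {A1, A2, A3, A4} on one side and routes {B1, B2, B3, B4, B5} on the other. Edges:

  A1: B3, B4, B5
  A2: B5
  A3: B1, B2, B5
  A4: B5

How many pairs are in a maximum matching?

Unit-capacity flow: source→left, listed edges, right→sink; max matching = max flow.
Augmenting path A1→B3 (+1); matched 1.
Augmenting path A2→B5 (+1); matched 2.
Augmenting path A3→B1 (+1); matched 3.
No augmenting path remains; maximum matching = 3.
König certificate: {A1, A3, B5} is a vertex cover of size 3 (every listed pair touches it), so no matching can be larger.

3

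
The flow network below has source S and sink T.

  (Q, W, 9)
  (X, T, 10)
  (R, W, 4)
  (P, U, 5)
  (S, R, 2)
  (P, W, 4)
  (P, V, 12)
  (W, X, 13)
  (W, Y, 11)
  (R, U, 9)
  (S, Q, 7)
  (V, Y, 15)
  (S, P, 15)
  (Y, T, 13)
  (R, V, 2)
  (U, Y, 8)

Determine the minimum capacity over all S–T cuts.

23

Augment S→P→U→Y→T: bottleneck 5, flow now 5.
Augment S→P→V→Y→T: bottleneck 8, flow now 13.
Augment S→P→W→X→T: bottleneck 2, flow now 15.
Augment S→Q→W→X→T: bottleneck 7, flow now 22.
Augment S→R→W→X→T: bottleneck 1, flow now 23.
No augmenting path remains; maximum flow = 23.
By max-flow min-cut, the minimum cut capacity equals the max flow.
In the residual graph, reachable from S: {S, P, Q, R, U, V, W, X, Y}.
Min-cut edges: X→T (10), Y→T (13); capacity 10 + 13 = 23.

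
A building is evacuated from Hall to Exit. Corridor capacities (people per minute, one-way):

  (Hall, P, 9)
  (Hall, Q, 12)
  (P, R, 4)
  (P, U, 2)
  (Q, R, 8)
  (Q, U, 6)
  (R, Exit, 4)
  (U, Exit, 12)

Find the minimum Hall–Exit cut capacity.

12

Augment Hall→P→R→Exit: bottleneck 4, flow now 4.
Augment Hall→P→U→Exit: bottleneck 2, flow now 6.
Augment Hall→Q→U→Exit: bottleneck 6, flow now 12.
No augmenting path remains; maximum flow = 12.
By max-flow min-cut, the minimum cut capacity equals the max flow.
In the residual graph, reachable from Hall: {Hall, P, Q, R}.
Min-cut edges: P→U (2), Q→U (6), R→Exit (4); capacity 2 + 6 + 4 = 12.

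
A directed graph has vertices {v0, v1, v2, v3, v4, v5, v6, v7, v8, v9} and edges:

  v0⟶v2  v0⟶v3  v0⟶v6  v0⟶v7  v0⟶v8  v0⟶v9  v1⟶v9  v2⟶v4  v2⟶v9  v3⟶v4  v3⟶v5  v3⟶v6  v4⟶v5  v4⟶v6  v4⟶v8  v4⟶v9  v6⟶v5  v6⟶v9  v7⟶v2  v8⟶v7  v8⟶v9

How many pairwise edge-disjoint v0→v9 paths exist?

Assign every edge capacity 1; by Menger, the answer equals the max flow.
Path v0→v9 (+1); total 1.
Path v0→v2→v9 (+1); total 2.
Path v0→v6→v9 (+1); total 3.
Path v0→v8→v9 (+1); total 4.
Path v0→v3→v4→v9 (+1); total 5.
No residual v0→v9 path; max flow = 5.
Certifying cut of size 5: {v0→v9, v2→v9, v4→v9, v6→v9, v8→v9}.

5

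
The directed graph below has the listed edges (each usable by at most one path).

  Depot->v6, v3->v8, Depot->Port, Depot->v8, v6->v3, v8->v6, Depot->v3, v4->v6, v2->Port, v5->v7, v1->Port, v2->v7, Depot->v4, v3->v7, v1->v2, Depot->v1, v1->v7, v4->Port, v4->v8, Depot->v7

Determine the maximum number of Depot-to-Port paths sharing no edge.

Assign every edge capacity 1; by Menger, the answer equals the max flow.
Path Depot→Port (+1); total 1.
Path Depot→v1→Port (+1); total 2.
Path Depot→v4→Port (+1); total 3.
No residual Depot→Port path; max flow = 3.
Certifying cut of size 3: {Depot→Port, Depot→v1, Depot→v4}.

3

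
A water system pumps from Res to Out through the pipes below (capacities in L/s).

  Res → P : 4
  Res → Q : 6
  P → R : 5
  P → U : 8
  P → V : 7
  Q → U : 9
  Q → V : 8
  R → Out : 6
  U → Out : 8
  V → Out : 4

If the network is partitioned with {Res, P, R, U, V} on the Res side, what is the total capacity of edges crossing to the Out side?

24

Edges leaving {Res, P, R, U, V}: Res→Q (6), R→Out (6), U→Out (8), V→Out (4).
Cut capacity = 6 + 6 + 8 + 4 = 24.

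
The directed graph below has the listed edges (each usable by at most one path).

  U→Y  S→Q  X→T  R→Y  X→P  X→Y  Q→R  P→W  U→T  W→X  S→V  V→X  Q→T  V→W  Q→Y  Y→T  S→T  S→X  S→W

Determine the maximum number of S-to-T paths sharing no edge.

Assign every edge capacity 1; by Menger, the answer equals the max flow.
Path S→T (+1); total 1.
Path S→Q→T (+1); total 2.
Path S→X→T (+1); total 3.
Path S→V→X→Y→T (+1); total 4.
No residual S→T path; max flow = 4.
Certifying cut of size 4: {S→Q, S→T, X→T, X→Y}.

4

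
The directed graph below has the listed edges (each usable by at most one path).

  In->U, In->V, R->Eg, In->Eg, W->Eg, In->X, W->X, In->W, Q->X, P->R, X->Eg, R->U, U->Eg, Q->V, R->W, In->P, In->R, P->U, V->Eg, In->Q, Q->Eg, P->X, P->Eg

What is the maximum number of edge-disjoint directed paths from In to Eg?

8

Assign every edge capacity 1; by Menger, the answer equals the max flow.
Path In→Eg (+1); total 1.
Path In→P→Eg (+1); total 2.
Path In→Q→Eg (+1); total 3.
Path In→R→Eg (+1); total 4.
Path In→U→Eg (+1); total 5.
Path In→V→Eg (+1); total 6.
Path In→W→Eg (+1); total 7.
Path In→X→Eg (+1); total 8.
No residual In→Eg path; max flow = 8.
Certifying cut of size 8: {In→Eg, In→P, In→Q, In→R, In→U, In→V, In→W, In→X}.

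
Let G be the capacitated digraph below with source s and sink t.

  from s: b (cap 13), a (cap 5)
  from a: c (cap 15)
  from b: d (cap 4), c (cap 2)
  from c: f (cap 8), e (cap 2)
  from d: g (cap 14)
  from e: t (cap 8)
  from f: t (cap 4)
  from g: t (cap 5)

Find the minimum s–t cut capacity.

10

Augment s→a→c→e→t: bottleneck 2, flow now 2.
Augment s→a→c→f→t: bottleneck 3, flow now 5.
Augment s→b→c→f→t: bottleneck 1, flow now 6.
Augment s→b→d→g→t: bottleneck 4, flow now 10.
No augmenting path remains; maximum flow = 10.
By max-flow min-cut, the minimum cut capacity equals the max flow.
In the residual graph, reachable from s: {s, a, b, c, f}.
Min-cut edges: b→d (4), c→e (2), f→t (4); capacity 4 + 2 + 4 = 10.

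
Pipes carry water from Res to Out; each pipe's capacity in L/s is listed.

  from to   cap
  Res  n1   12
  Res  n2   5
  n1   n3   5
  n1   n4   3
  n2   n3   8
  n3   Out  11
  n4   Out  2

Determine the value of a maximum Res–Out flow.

Augment Res→n1→n3→Out: bottleneck 5, flow now 5.
Augment Res→n1→n4→Out: bottleneck 2, flow now 7.
Augment Res→n2→n3→Out: bottleneck 5, flow now 12.
No augmenting path remains; maximum flow = 12.
In the residual graph, reachable from Res: {Res, n1, n4}.
Min-cut edges: Res→n2 (5), n1→n3 (5), n4→Out (2); capacity 5 + 5 + 2 = 12.
This cut is saturated, so no flow can exceed 12.

12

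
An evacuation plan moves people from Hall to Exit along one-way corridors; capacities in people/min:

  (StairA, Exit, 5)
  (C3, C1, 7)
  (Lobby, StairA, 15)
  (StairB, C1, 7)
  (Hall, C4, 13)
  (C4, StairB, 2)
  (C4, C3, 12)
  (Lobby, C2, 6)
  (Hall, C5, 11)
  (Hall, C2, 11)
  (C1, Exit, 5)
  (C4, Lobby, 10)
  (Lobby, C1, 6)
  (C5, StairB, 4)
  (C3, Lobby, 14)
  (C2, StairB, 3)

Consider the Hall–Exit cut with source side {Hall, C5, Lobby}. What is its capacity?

55

Edges leaving {Hall, C5, Lobby}: Hall→C4 (13), Hall→C2 (11), C5→StairB (4), Lobby→C2 (6), Lobby→StairA (15), Lobby→C1 (6).
Cut capacity = 13 + 11 + 4 + 6 + 15 + 6 = 55.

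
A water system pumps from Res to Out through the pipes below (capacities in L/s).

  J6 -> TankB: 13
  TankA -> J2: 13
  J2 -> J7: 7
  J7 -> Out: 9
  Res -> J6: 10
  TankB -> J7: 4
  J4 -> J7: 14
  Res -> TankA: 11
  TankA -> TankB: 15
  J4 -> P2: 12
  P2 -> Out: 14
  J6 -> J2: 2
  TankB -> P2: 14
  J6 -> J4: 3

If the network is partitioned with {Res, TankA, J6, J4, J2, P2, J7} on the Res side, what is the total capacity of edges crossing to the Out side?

51

Edges leaving {Res, TankA, J6, J4, J2, P2, J7}: TankA→TankB (15), J6→TankB (13), P2→Out (14), J7→Out (9).
Cut capacity = 15 + 13 + 14 + 9 = 51.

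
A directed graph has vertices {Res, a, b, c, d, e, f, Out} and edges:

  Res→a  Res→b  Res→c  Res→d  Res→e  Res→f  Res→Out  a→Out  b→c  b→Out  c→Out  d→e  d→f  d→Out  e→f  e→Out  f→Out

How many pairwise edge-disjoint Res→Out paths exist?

Assign every edge capacity 1; by Menger, the answer equals the max flow.
Path Res→Out (+1); total 1.
Path Res→a→Out (+1); total 2.
Path Res→b→Out (+1); total 3.
Path Res→c→Out (+1); total 4.
Path Res→d→Out (+1); total 5.
Path Res→e→Out (+1); total 6.
Path Res→f→Out (+1); total 7.
No residual Res→Out path; max flow = 7.
Certifying cut of size 7: {Res→Out, Res→a, Res→b, Res→c, Res→d, Res→e, Res→f}.

7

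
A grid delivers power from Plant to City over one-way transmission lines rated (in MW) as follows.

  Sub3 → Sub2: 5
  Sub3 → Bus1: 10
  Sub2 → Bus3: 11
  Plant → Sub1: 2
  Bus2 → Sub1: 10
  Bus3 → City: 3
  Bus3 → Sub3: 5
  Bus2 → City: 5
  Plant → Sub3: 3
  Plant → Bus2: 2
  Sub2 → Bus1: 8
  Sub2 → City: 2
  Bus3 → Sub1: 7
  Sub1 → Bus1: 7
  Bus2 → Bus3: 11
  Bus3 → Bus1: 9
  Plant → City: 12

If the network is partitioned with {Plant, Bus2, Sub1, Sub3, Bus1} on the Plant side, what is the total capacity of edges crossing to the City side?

Edges leaving {Plant, Bus2, Sub1, Sub3, Bus1}: Plant→City (12), Bus2→Bus3 (11), Bus2→City (5), Sub3→Sub2 (5).
Cut capacity = 12 + 11 + 5 + 5 = 33.

33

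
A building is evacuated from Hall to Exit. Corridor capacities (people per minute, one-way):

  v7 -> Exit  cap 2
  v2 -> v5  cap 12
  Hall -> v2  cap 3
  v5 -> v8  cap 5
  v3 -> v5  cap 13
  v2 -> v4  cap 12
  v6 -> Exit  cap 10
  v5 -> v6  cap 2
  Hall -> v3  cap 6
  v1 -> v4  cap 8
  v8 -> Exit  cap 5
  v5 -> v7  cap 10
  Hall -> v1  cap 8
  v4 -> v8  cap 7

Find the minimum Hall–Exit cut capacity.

9

Augment Hall→v1→v4→v8→Exit: bottleneck 5, flow now 5.
Augment Hall→v2→v5→v6→Exit: bottleneck 2, flow now 7.
Augment Hall→v2→v5→v7→Exit: bottleneck 1, flow now 8.
Augment Hall→v3→v5→v7→Exit: bottleneck 1, flow now 9.
No augmenting path remains; maximum flow = 9.
By max-flow min-cut, the minimum cut capacity equals the max flow.
In the residual graph, reachable from Hall: {Hall, v1, v2, v3, v4, v5, v7, v8}.
Min-cut edges: v5→v6 (2), v7→Exit (2), v8→Exit (5); capacity 2 + 2 + 5 = 9.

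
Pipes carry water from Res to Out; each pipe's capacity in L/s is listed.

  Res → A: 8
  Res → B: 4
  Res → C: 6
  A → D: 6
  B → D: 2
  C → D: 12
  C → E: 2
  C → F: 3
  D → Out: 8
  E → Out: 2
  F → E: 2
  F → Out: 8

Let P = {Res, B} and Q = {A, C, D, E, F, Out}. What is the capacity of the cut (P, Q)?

Edges leaving {Res, B}: Res→A (8), Res→C (6), B→D (2).
Cut capacity = 8 + 6 + 2 = 16.

16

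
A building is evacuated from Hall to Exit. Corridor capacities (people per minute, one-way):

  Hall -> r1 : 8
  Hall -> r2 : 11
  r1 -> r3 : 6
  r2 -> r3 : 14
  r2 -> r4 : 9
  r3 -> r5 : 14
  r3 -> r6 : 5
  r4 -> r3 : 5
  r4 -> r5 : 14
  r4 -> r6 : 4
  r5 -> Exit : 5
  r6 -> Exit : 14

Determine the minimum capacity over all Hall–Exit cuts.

14

Augment Hall→r1→r3→r5→Exit: bottleneck 5, flow now 5.
Augment Hall→r1→r3→r6→Exit: bottleneck 1, flow now 6.
Augment Hall→r2→r3→r6→Exit: bottleneck 4, flow now 10.
Augment Hall→r2→r4→r6→Exit: bottleneck 4, flow now 14.
No augmenting path remains; maximum flow = 14.
By max-flow min-cut, the minimum cut capacity equals the max flow.
In the residual graph, reachable from Hall: {Hall, r1, r2, r3, r4, r5}.
Min-cut edges: r3→r6 (5), r4→r6 (4), r5→Exit (5); capacity 5 + 4 + 5 = 14.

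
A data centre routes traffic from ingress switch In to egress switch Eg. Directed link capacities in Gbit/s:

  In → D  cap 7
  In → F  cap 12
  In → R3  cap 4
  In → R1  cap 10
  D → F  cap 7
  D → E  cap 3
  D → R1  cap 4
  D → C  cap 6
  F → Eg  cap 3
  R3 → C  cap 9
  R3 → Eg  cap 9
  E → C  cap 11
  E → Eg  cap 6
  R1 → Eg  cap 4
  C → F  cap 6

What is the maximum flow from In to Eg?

14

Augment In→F→Eg: bottleneck 3, flow now 3.
Augment In→R3→Eg: bottleneck 4, flow now 7.
Augment In→R1→Eg: bottleneck 4, flow now 11.
Augment In→D→E→Eg: bottleneck 3, flow now 14.
No augmenting path remains; maximum flow = 14.
In the residual graph, reachable from In: {In, D, F, R1, C}.
Min-cut edges: In→R3 (4), D→E (3), F→Eg (3), R1→Eg (4); capacity 4 + 3 + 3 + 4 = 14.
This cut is saturated, so no flow can exceed 14.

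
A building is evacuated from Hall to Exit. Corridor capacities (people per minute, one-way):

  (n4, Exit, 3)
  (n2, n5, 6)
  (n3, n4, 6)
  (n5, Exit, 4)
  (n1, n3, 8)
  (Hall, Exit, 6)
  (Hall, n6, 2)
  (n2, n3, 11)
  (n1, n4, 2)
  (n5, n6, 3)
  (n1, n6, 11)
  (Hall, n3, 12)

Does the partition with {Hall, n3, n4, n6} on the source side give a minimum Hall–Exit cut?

Given cut capacity: 6 + 3 = 9.
Augment Hall→Exit: bottleneck 6, flow now 6.
Augment Hall→n3→n4→Exit: bottleneck 3, flow now 9.
No augmenting path remains; maximum flow = 9.
Cut capacity 9 equals the max flow, so it is a minimum cut.

Yes — it is a minimum cut (capacity 9).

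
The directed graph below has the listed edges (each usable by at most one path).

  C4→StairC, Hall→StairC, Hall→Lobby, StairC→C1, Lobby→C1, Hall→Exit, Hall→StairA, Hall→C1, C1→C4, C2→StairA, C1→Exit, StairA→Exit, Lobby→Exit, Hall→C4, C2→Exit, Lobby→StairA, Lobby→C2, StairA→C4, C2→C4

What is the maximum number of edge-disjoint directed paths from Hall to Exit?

4

Assign every edge capacity 1; by Menger, the answer equals the max flow.
Path Hall→Exit (+1); total 1.
Path Hall→Lobby→Exit (+1); total 2.
Path Hall→C1→Exit (+1); total 3.
Path Hall→StairA→Exit (+1); total 4.
No residual Hall→Exit path; max flow = 4.
Certifying cut of size 4: {C1→Exit, Hall→Exit, Hall→Lobby, Hall→StairA}.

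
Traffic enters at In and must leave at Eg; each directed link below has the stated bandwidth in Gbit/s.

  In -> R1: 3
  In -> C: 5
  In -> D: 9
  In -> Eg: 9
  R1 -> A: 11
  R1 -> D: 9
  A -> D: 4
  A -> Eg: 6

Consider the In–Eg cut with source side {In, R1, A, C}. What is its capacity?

Edges leaving {In, R1, A, C}: In→D (9), In→Eg (9), R1→D (9), A→D (4), A→Eg (6).
Cut capacity = 9 + 9 + 9 + 4 + 6 = 37.

37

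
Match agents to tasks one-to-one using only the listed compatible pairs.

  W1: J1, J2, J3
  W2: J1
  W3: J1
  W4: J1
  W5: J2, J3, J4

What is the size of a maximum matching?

3

Unit-capacity flow: source→left, listed edges, right→sink; max matching = max flow.
Augmenting path W1→J1 (+1); matched 1.
Augmenting path W5→J2 (+1); matched 2.
Augmenting path W2→J1→W1→J3 (+1); matched 3.
No augmenting path remains; maximum matching = 3.
König certificate: {W1, W5, J1} is a vertex cover of size 3 (every listed pair touches it), so no matching can be larger.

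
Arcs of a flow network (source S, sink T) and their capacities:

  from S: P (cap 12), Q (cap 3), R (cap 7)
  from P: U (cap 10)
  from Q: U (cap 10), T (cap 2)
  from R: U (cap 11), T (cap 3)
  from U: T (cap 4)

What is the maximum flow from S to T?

Augment S→Q→T: bottleneck 2, flow now 2.
Augment S→R→T: bottleneck 3, flow now 5.
Augment S→P→U→T: bottleneck 4, flow now 9.
No augmenting path remains; maximum flow = 9.
In the residual graph, reachable from S: {S, P, Q, R, U}.
Min-cut edges: Q→T (2), R→T (3), U→T (4); capacity 2 + 3 + 4 = 9.
This cut is saturated, so no flow can exceed 9.

9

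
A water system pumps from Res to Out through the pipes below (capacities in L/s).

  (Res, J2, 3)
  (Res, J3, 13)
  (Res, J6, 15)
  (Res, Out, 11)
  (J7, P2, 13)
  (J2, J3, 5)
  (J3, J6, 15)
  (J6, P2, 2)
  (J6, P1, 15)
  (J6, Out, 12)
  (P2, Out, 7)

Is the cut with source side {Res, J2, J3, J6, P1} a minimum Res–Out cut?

Given cut capacity: 11 + 2 + 12 = 25.
Augment Res→Out: bottleneck 11, flow now 11.
Augment Res→J6→Out: bottleneck 12, flow now 23.
Augment Res→J6→P2→Out: bottleneck 2, flow now 25.
No augmenting path remains; maximum flow = 25.
Cut capacity 25 equals the max flow, so it is a minimum cut.

Yes — it is a minimum cut (capacity 25).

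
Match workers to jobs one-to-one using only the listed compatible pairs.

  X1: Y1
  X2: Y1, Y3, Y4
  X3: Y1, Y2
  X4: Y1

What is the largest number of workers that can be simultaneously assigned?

Unit-capacity flow: source→left, listed edges, right→sink; max matching = max flow.
Augmenting path X1→Y1 (+1); matched 1.
Augmenting path X2→Y3 (+1); matched 2.
Augmenting path X3→Y2 (+1); matched 3.
No augmenting path remains; maximum matching = 3.
König certificate: {X2, X3, Y1} is a vertex cover of size 3 (every listed pair touches it), so no matching can be larger.

3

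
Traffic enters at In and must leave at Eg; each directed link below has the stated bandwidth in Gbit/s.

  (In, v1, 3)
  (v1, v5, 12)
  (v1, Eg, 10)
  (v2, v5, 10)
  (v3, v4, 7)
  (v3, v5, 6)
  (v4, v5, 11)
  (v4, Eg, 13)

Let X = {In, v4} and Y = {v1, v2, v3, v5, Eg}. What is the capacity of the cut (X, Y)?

Edges leaving {In, v4}: In→v1 (3), v4→v5 (11), v4→Eg (13).
Cut capacity = 3 + 11 + 13 = 27.

27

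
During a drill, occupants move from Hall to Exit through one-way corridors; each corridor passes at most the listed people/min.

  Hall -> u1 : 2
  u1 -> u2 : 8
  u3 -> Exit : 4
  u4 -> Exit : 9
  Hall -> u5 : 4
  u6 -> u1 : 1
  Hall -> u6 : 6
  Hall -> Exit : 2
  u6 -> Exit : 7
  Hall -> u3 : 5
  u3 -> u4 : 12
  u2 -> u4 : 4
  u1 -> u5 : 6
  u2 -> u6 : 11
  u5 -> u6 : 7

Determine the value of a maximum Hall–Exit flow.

Augment Hall→Exit: bottleneck 2, flow now 2.
Augment Hall→u3→Exit: bottleneck 4, flow now 6.
Augment Hall→u6→Exit: bottleneck 6, flow now 12.
Augment Hall→u3→u4→Exit: bottleneck 1, flow now 13.
Augment Hall→u5→u6→Exit: bottleneck 1, flow now 14.
Augment Hall→u1→u2→u4→Exit: bottleneck 2, flow now 16.
Augment Hall→u5→u6→u1→u2→u4→Exit: bottleneck 1, flow now 17.
No augmenting path remains; maximum flow = 17.
In the residual graph, reachable from Hall: {Hall, u5, u6}.
Min-cut edges: Hall→u1 (2), Hall→u3 (5), Hall→Exit (2), u6→u1 (1), u6→Exit (7); capacity 2 + 5 + 2 + 1 + 7 = 17.
This cut is saturated, so no flow can exceed 17.

17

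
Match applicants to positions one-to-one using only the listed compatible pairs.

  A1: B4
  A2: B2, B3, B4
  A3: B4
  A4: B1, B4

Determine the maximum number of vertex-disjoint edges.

3

Unit-capacity flow: source→left, listed edges, right→sink; max matching = max flow.
Augmenting path A1→B4 (+1); matched 1.
Augmenting path A2→B2 (+1); matched 2.
Augmenting path A4→B1 (+1); matched 3.
No augmenting path remains; maximum matching = 3.
König certificate: {A2, A4, B4} is a vertex cover of size 3 (every listed pair touches it), so no matching can be larger.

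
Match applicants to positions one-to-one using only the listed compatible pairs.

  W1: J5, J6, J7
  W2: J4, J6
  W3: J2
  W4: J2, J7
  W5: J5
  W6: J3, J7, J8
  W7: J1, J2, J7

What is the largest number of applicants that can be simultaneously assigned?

Unit-capacity flow: source→left, listed edges, right→sink; max matching = max flow.
Augmenting path W1→J5 (+1); matched 1.
Augmenting path W2→J4 (+1); matched 2.
Augmenting path W3→J2 (+1); matched 3.
Augmenting path W4→J7 (+1); matched 4.
Augmenting path W6→J3 (+1); matched 5.
Augmenting path W7→J1 (+1); matched 6.
Augmenting path W5→J5→W1→J6 (+1); matched 7.
No augmenting path remains; maximum matching = 7.
König certificate: {W1, W2, W3, W4, W5, W6, W7} is a vertex cover of size 7 (every listed pair touches it), so no matching can be larger.

7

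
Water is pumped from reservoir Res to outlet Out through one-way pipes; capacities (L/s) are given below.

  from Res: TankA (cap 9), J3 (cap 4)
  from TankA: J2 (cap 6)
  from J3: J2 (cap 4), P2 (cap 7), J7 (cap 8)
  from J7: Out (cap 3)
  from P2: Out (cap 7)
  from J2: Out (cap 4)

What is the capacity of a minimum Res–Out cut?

8

Augment Res→TankA→J2→Out: bottleneck 4, flow now 4.
Augment Res→J3→J7→Out: bottleneck 3, flow now 7.
Augment Res→J3→P2→Out: bottleneck 1, flow now 8.
No augmenting path remains; maximum flow = 8.
By max-flow min-cut, the minimum cut capacity equals the max flow.
In the residual graph, reachable from Res: {Res, TankA, J2}.
Min-cut edges: Res→J3 (4), J2→Out (4); capacity 4 + 4 = 8.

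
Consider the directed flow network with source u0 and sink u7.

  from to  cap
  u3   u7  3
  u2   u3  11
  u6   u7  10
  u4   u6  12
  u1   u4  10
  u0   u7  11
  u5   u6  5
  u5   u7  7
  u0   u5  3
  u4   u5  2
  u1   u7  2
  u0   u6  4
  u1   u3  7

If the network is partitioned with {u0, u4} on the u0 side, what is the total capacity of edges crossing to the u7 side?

32

Edges leaving {u0, u4}: u0→u5 (3), u0→u6 (4), u0→u7 (11), u4→u5 (2), u4→u6 (12).
Cut capacity = 3 + 4 + 11 + 2 + 12 = 32.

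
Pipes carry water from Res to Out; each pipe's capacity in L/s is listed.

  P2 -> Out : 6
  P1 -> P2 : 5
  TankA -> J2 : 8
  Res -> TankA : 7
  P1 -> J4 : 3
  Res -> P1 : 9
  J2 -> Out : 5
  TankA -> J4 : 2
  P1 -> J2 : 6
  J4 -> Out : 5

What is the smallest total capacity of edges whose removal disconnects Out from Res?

Augment Res→TankA→J2→Out: bottleneck 5, flow now 5.
Augment Res→TankA→J4→Out: bottleneck 2, flow now 7.
Augment Res→P1→P2→Out: bottleneck 5, flow now 12.
Augment Res→P1→J4→Out: bottleneck 3, flow now 15.
No augmenting path remains; maximum flow = 15.
By max-flow min-cut, the minimum cut capacity equals the max flow.
In the residual graph, reachable from Res: {Res, TankA, P1, J2}.
Min-cut edges: TankA→J4 (2), P1→P2 (5), P1→J4 (3), J2→Out (5); capacity 2 + 5 + 3 + 5 = 15.

15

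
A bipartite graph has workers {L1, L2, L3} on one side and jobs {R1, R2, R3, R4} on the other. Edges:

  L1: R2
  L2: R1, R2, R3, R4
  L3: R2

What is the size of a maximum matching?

2

Unit-capacity flow: source→left, listed edges, right→sink; max matching = max flow.
Augmenting path L1→R2 (+1); matched 1.
Augmenting path L2→R1 (+1); matched 2.
No augmenting path remains; maximum matching = 2.
König certificate: {L2, R2} is a vertex cover of size 2 (every listed pair touches it), so no matching can be larger.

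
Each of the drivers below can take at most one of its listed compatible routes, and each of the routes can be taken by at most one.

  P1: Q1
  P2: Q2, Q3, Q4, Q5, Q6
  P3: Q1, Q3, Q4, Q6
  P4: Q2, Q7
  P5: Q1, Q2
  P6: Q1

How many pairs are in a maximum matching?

5

Unit-capacity flow: source→left, listed edges, right→sink; max matching = max flow.
Augmenting path P1→Q1 (+1); matched 1.
Augmenting path P2→Q2 (+1); matched 2.
Augmenting path P3→Q3 (+1); matched 3.
Augmenting path P4→Q7 (+1); matched 4.
Augmenting path P5→Q2→P2→Q4 (+1); matched 5.
No augmenting path remains; maximum matching = 5.
König certificate: {P2, P3, P4, P5, Q1} is a vertex cover of size 5 (every listed pair touches it), so no matching can be larger.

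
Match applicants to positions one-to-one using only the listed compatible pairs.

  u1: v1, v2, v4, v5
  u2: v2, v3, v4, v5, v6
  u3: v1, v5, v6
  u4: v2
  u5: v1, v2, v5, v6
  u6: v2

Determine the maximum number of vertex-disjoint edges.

Unit-capacity flow: source→left, listed edges, right→sink; max matching = max flow.
Augmenting path u1→v1 (+1); matched 1.
Augmenting path u2→v2 (+1); matched 2.
Augmenting path u3→v5 (+1); matched 3.
Augmenting path u5→v6 (+1); matched 4.
Augmenting path u4→v2→u2→v3 (+1); matched 5.
No augmenting path remains; maximum matching = 5.
König certificate: {u1, u2, u3, u5, v2} is a vertex cover of size 5 (every listed pair touches it), so no matching can be larger.

5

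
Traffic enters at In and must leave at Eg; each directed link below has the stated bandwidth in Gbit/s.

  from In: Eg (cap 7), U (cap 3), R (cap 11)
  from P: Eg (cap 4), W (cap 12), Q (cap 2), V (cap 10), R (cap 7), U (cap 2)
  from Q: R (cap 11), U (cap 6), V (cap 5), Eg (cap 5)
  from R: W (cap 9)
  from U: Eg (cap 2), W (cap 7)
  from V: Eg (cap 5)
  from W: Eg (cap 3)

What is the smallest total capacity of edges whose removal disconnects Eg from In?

12

Augment In→Eg: bottleneck 7, flow now 7.
Augment In→U→Eg: bottleneck 2, flow now 9.
Augment In→R→W→Eg: bottleneck 3, flow now 12.
No augmenting path remains; maximum flow = 12.
By max-flow min-cut, the minimum cut capacity equals the max flow.
In the residual graph, reachable from In: {In, R, U, W}.
Min-cut edges: In→Eg (7), U→Eg (2), W→Eg (3); capacity 7 + 2 + 3 = 12.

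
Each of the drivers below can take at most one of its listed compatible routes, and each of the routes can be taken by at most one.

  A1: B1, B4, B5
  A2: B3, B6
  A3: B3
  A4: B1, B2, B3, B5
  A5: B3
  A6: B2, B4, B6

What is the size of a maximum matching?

5

Unit-capacity flow: source→left, listed edges, right→sink; max matching = max flow.
Augmenting path A1→B1 (+1); matched 1.
Augmenting path A2→B3 (+1); matched 2.
Augmenting path A4→B2 (+1); matched 3.
Augmenting path A6→B4 (+1); matched 4.
Augmenting path A3→B3→A2→B6 (+1); matched 5.
No augmenting path remains; maximum matching = 5.
König certificate: {A1, A2, A4, A6, B3} is a vertex cover of size 5 (every listed pair touches it), so no matching can be larger.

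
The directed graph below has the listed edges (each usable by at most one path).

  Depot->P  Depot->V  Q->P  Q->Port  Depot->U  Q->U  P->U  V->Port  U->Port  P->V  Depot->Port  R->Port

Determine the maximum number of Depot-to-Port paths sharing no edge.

Assign every edge capacity 1; by Menger, the answer equals the max flow.
Path Depot→Port (+1); total 1.
Path Depot→U→Port (+1); total 2.
Path Depot→V→Port (+1); total 3.
No residual Depot→Port path; max flow = 3.
Certifying cut of size 3: {Depot→Port, U→Port, V→Port}.

3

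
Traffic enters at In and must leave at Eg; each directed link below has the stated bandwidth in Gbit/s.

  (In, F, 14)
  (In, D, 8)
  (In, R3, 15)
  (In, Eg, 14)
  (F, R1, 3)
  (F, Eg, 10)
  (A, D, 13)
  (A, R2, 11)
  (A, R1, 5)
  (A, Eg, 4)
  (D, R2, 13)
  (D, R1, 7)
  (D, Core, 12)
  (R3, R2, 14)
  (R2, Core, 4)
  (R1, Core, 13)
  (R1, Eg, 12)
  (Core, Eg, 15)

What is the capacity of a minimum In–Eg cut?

39

Augment In→Eg: bottleneck 14, flow now 14.
Augment In→F→Eg: bottleneck 10, flow now 24.
Augment In→F→R1→Eg: bottleneck 3, flow now 27.
Augment In→D→R1→Eg: bottleneck 7, flow now 34.
Augment In→D→Core→Eg: bottleneck 1, flow now 35.
Augment In→R3→R2→Core→Eg: bottleneck 4, flow now 39.
No augmenting path remains; maximum flow = 39.
By max-flow min-cut, the minimum cut capacity equals the max flow.
In the residual graph, reachable from In: {In, F, R3, R2}.
Min-cut edges: In→D (8), In→Eg (14), F→R1 (3), F→Eg (10), R2→Core (4); capacity 8 + 14 + 3 + 10 + 4 = 39.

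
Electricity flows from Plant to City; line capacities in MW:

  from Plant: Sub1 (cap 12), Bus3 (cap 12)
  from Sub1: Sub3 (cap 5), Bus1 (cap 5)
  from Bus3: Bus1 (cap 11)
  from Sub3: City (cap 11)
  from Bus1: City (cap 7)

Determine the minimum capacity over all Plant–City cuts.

Augment Plant→Sub1→Sub3→City: bottleneck 5, flow now 5.
Augment Plant→Sub1→Bus1→City: bottleneck 5, flow now 10.
Augment Plant→Bus3→Bus1→City: bottleneck 2, flow now 12.
No augmenting path remains; maximum flow = 12.
By max-flow min-cut, the minimum cut capacity equals the max flow.
In the residual graph, reachable from Plant: {Plant, Sub1, Bus3, Bus1}.
Min-cut edges: Sub1→Sub3 (5), Bus1→City (7); capacity 5 + 7 = 12.

12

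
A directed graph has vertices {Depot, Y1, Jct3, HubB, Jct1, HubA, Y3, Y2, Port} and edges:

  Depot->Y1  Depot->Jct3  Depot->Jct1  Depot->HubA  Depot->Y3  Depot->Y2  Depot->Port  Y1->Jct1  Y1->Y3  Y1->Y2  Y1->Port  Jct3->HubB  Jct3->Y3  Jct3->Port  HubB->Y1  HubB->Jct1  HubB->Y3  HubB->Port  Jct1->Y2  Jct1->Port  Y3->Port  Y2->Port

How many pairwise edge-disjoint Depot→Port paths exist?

6

Assign every edge capacity 1; by Menger, the answer equals the max flow.
Path Depot→Port (+1); total 1.
Path Depot→Y1→Port (+1); total 2.
Path Depot→Jct3→Port (+1); total 3.
Path Depot→Jct1→Port (+1); total 4.
Path Depot→Y3→Port (+1); total 5.
Path Depot→Y2→Port (+1); total 6.
No residual Depot→Port path; max flow = 6.
Certifying cut of size 6: {Depot→Jct1, Depot→Jct3, Depot→Port, Depot→Y1, Depot→Y2, Depot→Y3}.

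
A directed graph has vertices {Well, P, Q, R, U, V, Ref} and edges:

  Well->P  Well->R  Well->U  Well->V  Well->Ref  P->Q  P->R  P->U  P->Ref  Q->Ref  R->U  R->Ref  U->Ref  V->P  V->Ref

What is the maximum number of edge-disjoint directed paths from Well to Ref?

Assign every edge capacity 1; by Menger, the answer equals the max flow.
Path Well→Ref (+1); total 1.
Path Well→P→Ref (+1); total 2.
Path Well→R→Ref (+1); total 3.
Path Well→U→Ref (+1); total 4.
Path Well→V→Ref (+1); total 5.
No residual Well→Ref path; max flow = 5.
Certifying cut of size 5: {Well→P, Well→R, Well→Ref, Well→U, Well→V}.

5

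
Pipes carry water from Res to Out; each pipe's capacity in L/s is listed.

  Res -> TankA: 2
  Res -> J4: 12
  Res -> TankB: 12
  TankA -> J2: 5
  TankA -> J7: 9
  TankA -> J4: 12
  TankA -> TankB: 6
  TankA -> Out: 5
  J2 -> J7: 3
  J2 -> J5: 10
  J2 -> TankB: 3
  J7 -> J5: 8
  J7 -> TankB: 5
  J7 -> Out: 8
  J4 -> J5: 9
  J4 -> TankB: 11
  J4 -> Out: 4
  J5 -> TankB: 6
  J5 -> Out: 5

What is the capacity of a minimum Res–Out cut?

11

Augment Res→TankA→Out: bottleneck 2, flow now 2.
Augment Res→J4→Out: bottleneck 4, flow now 6.
Augment Res→J4→J5→Out: bottleneck 5, flow now 11.
No augmenting path remains; maximum flow = 11.
By max-flow min-cut, the minimum cut capacity equals the max flow.
In the residual graph, reachable from Res: {Res, J4, J5, TankB}.
Min-cut edges: Res→TankA (2), J4→Out (4), J5→Out (5); capacity 2 + 4 + 5 = 11.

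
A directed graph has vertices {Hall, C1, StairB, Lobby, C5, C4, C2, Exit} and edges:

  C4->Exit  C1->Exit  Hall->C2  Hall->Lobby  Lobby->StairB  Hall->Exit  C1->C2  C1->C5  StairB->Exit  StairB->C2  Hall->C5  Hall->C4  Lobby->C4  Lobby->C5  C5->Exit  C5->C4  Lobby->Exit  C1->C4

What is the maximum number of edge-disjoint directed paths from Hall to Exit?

4

Assign every edge capacity 1; by Menger, the answer equals the max flow.
Path Hall→Exit (+1); total 1.
Path Hall→Lobby→Exit (+1); total 2.
Path Hall→C5→Exit (+1); total 3.
Path Hall→C4→Exit (+1); total 4.
No residual Hall→Exit path; max flow = 4.
Certifying cut of size 4: {Hall→C4, Hall→C5, Hall→Exit, Hall→Lobby}.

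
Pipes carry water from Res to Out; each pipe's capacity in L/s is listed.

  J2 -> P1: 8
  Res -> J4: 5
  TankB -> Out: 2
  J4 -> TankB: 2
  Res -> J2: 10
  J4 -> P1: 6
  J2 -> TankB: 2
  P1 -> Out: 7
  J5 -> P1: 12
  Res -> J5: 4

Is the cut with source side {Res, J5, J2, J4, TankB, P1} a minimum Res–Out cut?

Yes — it is a minimum cut (capacity 9).

Given cut capacity: 2 + 7 = 9.
Augment Res→J5→P1→Out: bottleneck 4, flow now 4.
Augment Res→J2→TankB→Out: bottleneck 2, flow now 6.
Augment Res→J2→P1→Out: bottleneck 3, flow now 9.
No augmenting path remains; maximum flow = 9.
Cut capacity 9 equals the max flow, so it is a minimum cut.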